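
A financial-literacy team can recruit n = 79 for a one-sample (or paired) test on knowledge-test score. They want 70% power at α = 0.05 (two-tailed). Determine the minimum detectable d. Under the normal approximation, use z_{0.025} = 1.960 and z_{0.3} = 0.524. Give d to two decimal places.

d_min ≈ 0.28

For a single sample (or paired design) of n = 79: d_min = (z_{α/2} + z_β)/√n.
z-sum = 1.960 + 0.524 = 2.484.
d_min = 2.484 / √79 = 2.484 / 8.888 = 0.279.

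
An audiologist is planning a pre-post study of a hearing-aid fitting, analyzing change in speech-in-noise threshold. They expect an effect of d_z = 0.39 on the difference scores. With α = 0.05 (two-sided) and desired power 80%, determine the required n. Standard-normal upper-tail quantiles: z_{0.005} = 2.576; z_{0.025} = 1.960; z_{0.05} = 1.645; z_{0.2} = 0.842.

n = 52 pairs

For a paired (one-sample on differences) test: n = ((z_{α/2} + z_β) / d)².
z_{α/2} + z_β = 1.960 + 0.842 = 2.802.
n = (2.802 / 0.39)² = 7.185² = 51.62.
Round up.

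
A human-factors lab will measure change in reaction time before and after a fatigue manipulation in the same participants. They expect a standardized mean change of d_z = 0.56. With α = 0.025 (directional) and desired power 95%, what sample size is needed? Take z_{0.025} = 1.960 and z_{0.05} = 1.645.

For a paired (one-sample on differences) test: n = ((z_{α} + z_β) / d)².
z_{α} + z_β = 1.960 + 1.645 = 3.605.
n = (3.605 / 0.56)² = 6.437² = 41.44.
Round up.

n = 42 pairs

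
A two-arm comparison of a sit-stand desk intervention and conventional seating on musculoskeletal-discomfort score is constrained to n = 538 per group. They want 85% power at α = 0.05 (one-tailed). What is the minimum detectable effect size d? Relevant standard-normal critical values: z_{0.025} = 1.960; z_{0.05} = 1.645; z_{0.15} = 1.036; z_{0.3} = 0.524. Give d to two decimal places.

For two independent groups of n = 538 each: d_min = (z_{α} + z_β)·√(2/n).
z-sum = 1.645 + 1.036 = 2.681.
d_min = 2.681 × √(2/538) = 2.681 × 0.0610 = 0.163.

d_min ≈ 0.16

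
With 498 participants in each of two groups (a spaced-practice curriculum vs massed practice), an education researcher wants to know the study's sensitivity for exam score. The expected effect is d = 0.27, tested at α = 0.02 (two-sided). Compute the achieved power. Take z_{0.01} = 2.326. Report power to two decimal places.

For two equal groups, power = Φ(d·√(n/2) − z_{α/2}).
d·√(n/2) = 0.27 × √(498/2) = 0.27 × 15.780 = 4.261.
z_β = 4.261 − 2.326 = 1.935.
Power = Φ(1.935) = 0.973.

power ≈ 0.97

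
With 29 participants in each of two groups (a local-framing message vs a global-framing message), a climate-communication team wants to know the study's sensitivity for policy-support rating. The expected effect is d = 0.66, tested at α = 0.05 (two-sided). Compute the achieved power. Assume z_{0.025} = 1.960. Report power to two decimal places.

power ≈ 0.71

For two equal groups, power = Φ(d·√(n/2) − z_{α/2}).
d·√(n/2) = 0.66 × √(29/2) = 0.66 × 3.808 = 2.513.
z_β = 2.513 − 1.960 = 0.553.
Power = Φ(0.553) = 0.710.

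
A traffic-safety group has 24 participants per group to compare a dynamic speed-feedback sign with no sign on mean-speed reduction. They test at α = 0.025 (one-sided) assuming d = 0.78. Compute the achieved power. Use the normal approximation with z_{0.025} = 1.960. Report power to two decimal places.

For two equal groups, power = Φ(d·√(n/2) − z_{α}).
d·√(n/2) = 0.78 × √(24/2) = 0.78 × 3.464 = 2.702.
z_β = 2.702 − 1.960 = 0.742.
Power = Φ(0.742) = 0.771.

power ≈ 0.77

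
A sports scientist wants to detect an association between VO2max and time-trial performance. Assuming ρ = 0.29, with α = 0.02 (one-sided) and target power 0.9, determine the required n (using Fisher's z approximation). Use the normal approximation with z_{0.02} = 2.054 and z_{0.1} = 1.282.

Fisher's z: C = ½·ln((1+r)/(1−r)) = ½·ln(1.8169) = 0.2986.
n = ((z_{α} + z_β)/C)² + 3.
(2.054 + 1.282) / 0.2986 = 3.336 / 0.2986 = 11.172.
n = 11.172² + 3 = 124.82 + 3 = 127.8.
Round up.

n = 128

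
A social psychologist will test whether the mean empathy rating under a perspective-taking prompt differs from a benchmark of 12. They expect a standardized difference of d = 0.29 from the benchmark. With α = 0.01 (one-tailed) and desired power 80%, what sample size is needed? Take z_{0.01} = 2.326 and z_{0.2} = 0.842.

n = 120

For a one-sample test: n = ((z_{α} + z_β) / d)².
z_{α} + z_β = 2.326 + 0.842 = 3.168.
n = (3.168 / 0.29)² = 10.924² = 119.34.
Round up.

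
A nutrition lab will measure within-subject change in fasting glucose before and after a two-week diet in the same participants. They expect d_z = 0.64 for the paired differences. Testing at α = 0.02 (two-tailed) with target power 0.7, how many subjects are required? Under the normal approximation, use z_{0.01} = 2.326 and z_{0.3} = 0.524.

n = 20 pairs

For a paired (one-sample on differences) test: n = ((z_{α/2} + z_β) / d)².
z_{α/2} + z_β = 2.326 + 0.524 = 2.850.
n = (2.850 / 0.64)² = 4.453² = 19.83.
Round up.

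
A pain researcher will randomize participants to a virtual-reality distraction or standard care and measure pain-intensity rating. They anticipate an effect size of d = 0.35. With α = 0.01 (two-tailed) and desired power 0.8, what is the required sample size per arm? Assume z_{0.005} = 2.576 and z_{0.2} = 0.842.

For two independent groups with equal n: n = 2·((z_{α/2} + z_β) / d)².
z_{α/2} + z_β = 2.576 + 0.842 = 3.418.
n = 2 × (3.418 / 0.35)² = 2 × 9.766² = 2 × 95.37 = 190.7.
Round up to the next whole participant.

n = 191 per group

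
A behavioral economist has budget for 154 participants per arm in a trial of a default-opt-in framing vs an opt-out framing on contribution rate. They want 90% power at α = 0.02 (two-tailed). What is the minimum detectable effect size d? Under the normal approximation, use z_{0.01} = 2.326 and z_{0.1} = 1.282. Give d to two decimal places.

For two independent groups of n = 154 each: d_min = (z_{α/2} + z_β)·√(2/n).
z-sum = 2.326 + 1.282 = 3.608.
d_min = 3.608 × √(2/154) = 3.608 × 0.1140 = 0.411.

d_min ≈ 0.41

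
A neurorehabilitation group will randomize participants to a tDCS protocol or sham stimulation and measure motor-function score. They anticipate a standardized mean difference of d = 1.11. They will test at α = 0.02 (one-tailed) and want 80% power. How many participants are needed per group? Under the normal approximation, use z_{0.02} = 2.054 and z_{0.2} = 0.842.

n = 14 per group

For two independent groups with equal n: n = 2·((z_{α} + z_β) / d)².
z_{α} + z_β = 2.054 + 0.842 = 2.896.
n = 2 × (2.896 / 1.11)² = 2 × 2.609² = 2 × 6.81 = 13.6.
Round up to the next whole participant.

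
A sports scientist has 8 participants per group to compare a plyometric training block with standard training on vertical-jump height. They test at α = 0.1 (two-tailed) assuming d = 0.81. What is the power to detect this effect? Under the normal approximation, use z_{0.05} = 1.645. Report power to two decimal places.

power ≈ 0.49

For two equal groups, power = Φ(d·√(n/2) − z_{α/2}).
d·√(n/2) = 0.81 × √(8/2) = 0.81 × 2.000 = 1.620.
z_β = 1.620 − 1.645 = -0.025.
Power = Φ(-0.025) = 0.490.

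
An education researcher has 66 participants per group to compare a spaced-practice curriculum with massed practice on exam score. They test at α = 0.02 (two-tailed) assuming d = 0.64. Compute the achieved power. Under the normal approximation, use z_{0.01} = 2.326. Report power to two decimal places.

power ≈ 0.91

For two equal groups, power = Φ(d·√(n/2) − z_{α/2}).
d·√(n/2) = 0.64 × √(66/2) = 0.64 × 5.745 = 3.677.
z_β = 3.677 − 2.326 = 1.351.
Power = Φ(1.351) = 0.912.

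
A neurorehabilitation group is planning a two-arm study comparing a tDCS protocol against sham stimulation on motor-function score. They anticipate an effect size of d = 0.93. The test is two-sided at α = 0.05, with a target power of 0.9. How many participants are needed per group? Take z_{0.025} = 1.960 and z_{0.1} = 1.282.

n = 25 per group

For two independent groups with equal n: n = 2·((z_{α/2} + z_β) / d)².
z_{α/2} + z_β = 1.960 + 1.282 = 3.242.
n = 2 × (3.242 / 0.93)² = 2 × 3.486² = 2 × 12.15 = 24.3.
Round up to the next whole participant.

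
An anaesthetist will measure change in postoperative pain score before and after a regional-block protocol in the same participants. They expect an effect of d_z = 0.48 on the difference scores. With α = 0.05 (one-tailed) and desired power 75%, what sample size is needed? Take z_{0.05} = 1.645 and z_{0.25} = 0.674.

For a paired (one-sample on differences) test: n = ((z_{α} + z_β) / d)².
z_{α} + z_β = 1.645 + 0.674 = 2.319.
n = (2.319 / 0.48)² = 4.831² = 23.34.
Round up.

n = 24 pairs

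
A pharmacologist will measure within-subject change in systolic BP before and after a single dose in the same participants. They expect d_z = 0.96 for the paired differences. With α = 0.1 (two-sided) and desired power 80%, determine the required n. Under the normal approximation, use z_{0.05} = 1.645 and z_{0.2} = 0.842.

n = 7 pairs

For a paired (one-sample on differences) test: n = ((z_{α/2} + z_β) / d)².
z_{α/2} + z_β = 1.645 + 0.842 = 2.487.
n = (2.487 / 0.96)² = 2.591² = 6.71.
Round up.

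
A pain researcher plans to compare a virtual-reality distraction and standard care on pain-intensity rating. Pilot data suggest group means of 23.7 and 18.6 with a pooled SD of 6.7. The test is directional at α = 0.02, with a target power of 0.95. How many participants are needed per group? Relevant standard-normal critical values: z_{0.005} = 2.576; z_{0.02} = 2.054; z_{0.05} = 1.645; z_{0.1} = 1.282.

n = 48 per group

Cohen's d = |M₁ − M₂| / SD_pooled = |23.7 − 18.6| / 6.7 = 5.1 / 6.7 = 0.761.
For two independent groups with equal n: n = 2·((z_{α} + z_β) / d)².
z_{α} + z_β = 2.054 + 1.645 = 3.699.
n = 2 × (3.699 / 0.761)² = 2 × 4.861² = 2 × 23.63 = 47.3.
Round up to the next whole participant.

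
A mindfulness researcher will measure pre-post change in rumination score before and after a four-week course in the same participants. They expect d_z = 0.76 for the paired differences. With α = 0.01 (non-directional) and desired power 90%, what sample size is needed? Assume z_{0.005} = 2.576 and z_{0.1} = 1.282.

For a paired (one-sample on differences) test: n = ((z_{α/2} + z_β) / d)².
z_{α/2} + z_β = 2.576 + 1.282 = 3.858.
n = (3.858 / 0.76)² = 5.076² = 25.77.
Round up.

n = 26 pairs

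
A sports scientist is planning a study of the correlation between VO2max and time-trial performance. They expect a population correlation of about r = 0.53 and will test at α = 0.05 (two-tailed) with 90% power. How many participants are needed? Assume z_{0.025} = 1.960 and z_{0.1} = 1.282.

n = 34

Fisher's z: C = ½·ln((1+r)/(1−r)) = ½·ln(3.2553) = 0.5901.
n = ((z_{α/2} + z_β)/C)² + 3.
(1.960 + 1.282) / 0.5901 = 3.242 / 0.5901 = 5.494.
n = 5.494² + 3 = 30.18 + 3 = 33.2.
Round up.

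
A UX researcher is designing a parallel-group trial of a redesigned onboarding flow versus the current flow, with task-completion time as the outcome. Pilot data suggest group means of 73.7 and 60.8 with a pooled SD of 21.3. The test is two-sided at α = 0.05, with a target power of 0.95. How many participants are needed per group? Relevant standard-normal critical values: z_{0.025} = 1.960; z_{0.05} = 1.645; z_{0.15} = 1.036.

Cohen's d = |M₁ − M₂| / SD_pooled = |73.7 − 60.8| / 21.3 = 12.9 / 21.3 = 0.606.
For two independent groups with equal n: n = 2·((z_{α/2} + z_β) / d)².
z_{α/2} + z_β = 1.960 + 1.645 = 3.605.
n = 2 × (3.605 / 0.606)² = 2 × 5.949² = 2 × 35.39 = 70.8.
Round up to the next whole participant.

n = 71 per group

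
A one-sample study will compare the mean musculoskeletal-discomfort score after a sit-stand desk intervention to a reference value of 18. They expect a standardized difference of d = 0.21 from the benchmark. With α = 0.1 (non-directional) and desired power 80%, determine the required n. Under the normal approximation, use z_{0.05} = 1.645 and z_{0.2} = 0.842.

For a one-sample test: n = ((z_{α/2} + z_β) / d)².
z_{α/2} + z_β = 1.645 + 0.842 = 2.487.
n = (2.487 / 0.21)² = 11.843² = 140.25.
Round up.

n = 141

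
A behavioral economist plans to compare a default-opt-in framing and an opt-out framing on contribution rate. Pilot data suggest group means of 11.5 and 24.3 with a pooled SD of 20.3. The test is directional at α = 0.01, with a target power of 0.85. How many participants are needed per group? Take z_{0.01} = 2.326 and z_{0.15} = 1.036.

n = 57 per group

Cohen's d = |M₁ − M₂| / SD_pooled = |11.5 − 24.3| / 20.3 = 12.8 / 20.3 = 0.631.
For two independent groups with equal n: n = 2·((z_{α} + z_β) / d)².
z_{α} + z_β = 2.326 + 1.036 = 3.362.
n = 2 × (3.362 / 0.631)² = 2 × 5.328² = 2 × 28.39 = 56.8.
Round up to the next whole participant.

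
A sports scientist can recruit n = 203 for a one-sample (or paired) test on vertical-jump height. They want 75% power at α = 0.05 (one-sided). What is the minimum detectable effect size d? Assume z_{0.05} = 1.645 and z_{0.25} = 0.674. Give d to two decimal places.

For a single sample (or paired design) of n = 203: d_min = (z_{α} + z_β)/√n.
z-sum = 1.645 + 0.674 = 2.319.
d_min = 2.319 / √203 = 2.319 / 14.248 = 0.163.

d_min ≈ 0.16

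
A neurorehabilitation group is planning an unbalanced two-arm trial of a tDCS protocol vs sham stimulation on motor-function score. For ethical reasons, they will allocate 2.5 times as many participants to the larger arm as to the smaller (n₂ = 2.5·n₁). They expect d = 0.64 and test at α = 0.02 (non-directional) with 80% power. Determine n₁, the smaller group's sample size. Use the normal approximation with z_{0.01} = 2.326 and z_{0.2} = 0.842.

n₁ = 35

With allocation ratio k = n₂/n₁ = 2.5, Var(x̄₁−x̄₂) = σ²(1/n₁ + 1/(k·n₁)) = σ²·(k+1)/(k·n₁).
So n₁ = (1 + 1/k)·((z_{α/2} + z_β)/d)² = 1.400 × (3.168/0.64)².
n₁ = 1.400 × 24.50 = 34.3.
Round up: n₁ = 35, giving n₂ = ⌈2.5 × 35⌉ = ⌈87.5⌉ = 88.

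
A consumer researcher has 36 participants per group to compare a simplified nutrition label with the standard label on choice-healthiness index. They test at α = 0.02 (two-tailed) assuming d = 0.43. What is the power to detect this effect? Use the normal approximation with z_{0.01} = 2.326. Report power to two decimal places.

power ≈ 0.31

For two equal groups, power = Φ(d·√(n/2) − z_{α/2}).
d·√(n/2) = 0.43 × √(36/2) = 0.43 × 4.243 = 1.824.
z_β = 1.824 − 2.326 = -0.502.
Power = Φ(-0.502) = 0.308.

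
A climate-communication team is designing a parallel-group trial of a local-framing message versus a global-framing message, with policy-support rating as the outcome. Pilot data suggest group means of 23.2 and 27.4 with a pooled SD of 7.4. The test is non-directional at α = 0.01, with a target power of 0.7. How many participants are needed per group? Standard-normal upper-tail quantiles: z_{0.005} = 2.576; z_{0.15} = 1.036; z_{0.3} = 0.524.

n = 60 per group

Cohen's d = |M₁ − M₂| / SD_pooled = |23.2 − 27.4| / 7.4 = 4.2 / 7.4 = 0.568.
For two independent groups with equal n: n = 2·((z_{α/2} + z_β) / d)².
z_{α/2} + z_β = 2.576 + 0.524 = 3.100.
n = 2 × (3.100 / 0.568)² = 2 × 5.458² = 2 × 29.79 = 59.6.
Round up to the next whole participant.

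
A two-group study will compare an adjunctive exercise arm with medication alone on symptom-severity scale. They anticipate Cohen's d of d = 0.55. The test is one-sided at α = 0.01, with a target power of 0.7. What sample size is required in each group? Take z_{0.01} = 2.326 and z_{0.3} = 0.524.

For two independent groups with equal n: n = 2·((z_{α} + z_β) / d)².
z_{α} + z_β = 2.326 + 0.524 = 2.850.
n = 2 × (2.850 / 0.55)² = 2 × 5.182² = 2 × 26.85 = 53.7.
Round up to the next whole participant.

n = 54 per group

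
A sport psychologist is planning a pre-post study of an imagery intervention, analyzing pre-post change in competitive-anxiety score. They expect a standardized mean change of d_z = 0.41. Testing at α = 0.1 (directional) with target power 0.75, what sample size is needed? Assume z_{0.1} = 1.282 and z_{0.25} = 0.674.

n = 23 pairs

For a paired (one-sample on differences) test: n = ((z_{α} + z_β) / d)².
z_{α} + z_β = 1.282 + 0.674 = 1.956.
n = (1.956 / 0.41)² = 4.771² = 22.76.
Round up.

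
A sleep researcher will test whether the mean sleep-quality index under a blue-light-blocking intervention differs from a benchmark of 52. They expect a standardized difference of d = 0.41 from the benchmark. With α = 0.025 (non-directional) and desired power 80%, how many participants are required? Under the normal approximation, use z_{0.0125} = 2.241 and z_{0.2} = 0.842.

n = 57

For a one-sample test: n = ((z_{α/2} + z_β) / d)².
z_{α/2} + z_β = 2.241 + 0.842 = 3.083.
n = (3.083 / 0.41)² = 7.520² = 56.54.
Round up.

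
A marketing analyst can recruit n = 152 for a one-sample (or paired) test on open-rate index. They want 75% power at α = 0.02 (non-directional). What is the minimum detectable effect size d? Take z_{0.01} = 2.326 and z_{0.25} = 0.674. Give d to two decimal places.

d_min ≈ 0.24

For a single sample (or paired design) of n = 152: d_min = (z_{α/2} + z_β)/√n.
z-sum = 2.326 + 0.674 = 3.000.
d_min = 3.000 / √152 = 3.000 / 12.329 = 0.243.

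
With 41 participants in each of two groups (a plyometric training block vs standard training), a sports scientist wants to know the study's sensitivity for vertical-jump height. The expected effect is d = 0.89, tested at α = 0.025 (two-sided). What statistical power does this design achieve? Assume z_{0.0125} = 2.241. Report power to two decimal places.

For two equal groups, power = Φ(d·√(n/2) − z_{α/2}).
d·√(n/2) = 0.89 × √(41/2) = 0.89 × 4.528 = 4.030.
z_β = 4.030 − 2.241 = 1.789.
Power = Φ(1.789) = 0.963.

power ≈ 0.96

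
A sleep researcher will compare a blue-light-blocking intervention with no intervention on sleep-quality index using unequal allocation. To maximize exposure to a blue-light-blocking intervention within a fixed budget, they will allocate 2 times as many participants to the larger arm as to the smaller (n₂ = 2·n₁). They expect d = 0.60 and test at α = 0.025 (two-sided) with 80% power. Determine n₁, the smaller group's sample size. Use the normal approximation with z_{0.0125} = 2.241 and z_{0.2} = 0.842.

With allocation ratio k = n₂/n₁ = 2, Var(x̄₁−x̄₂) = σ²(1/n₁ + 1/(k·n₁)) = σ²·(k+1)/(k·n₁).
So n₁ = (1 + 1/k)·((z_{α/2} + z_β)/d)² = 1.500 × (3.083/0.60)².
n₁ = 1.500 × 26.40 = 39.6.
Round up: n₁ = 40, giving n₂ = 2 × 40 = 80.

n₁ = 40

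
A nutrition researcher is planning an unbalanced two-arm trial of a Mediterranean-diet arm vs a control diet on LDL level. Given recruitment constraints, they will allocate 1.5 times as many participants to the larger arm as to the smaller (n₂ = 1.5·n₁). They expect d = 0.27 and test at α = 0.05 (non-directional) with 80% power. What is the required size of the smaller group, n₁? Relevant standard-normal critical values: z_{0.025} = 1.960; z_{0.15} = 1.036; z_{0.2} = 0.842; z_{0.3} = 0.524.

n₁ = 180

With allocation ratio k = n₂/n₁ = 1.5, Var(x̄₁−x̄₂) = σ²(1/n₁ + 1/(k·n₁)) = σ²·(k+1)/(k·n₁).
So n₁ = (1 + 1/k)·((z_{α/2} + z_β)/d)² = 1.667 × (2.802/0.27)².
n₁ = 1.667 × 107.70 = 179.5.
Round up: n₁ = 180, giving n₂ = 1.5 × 180 = 270.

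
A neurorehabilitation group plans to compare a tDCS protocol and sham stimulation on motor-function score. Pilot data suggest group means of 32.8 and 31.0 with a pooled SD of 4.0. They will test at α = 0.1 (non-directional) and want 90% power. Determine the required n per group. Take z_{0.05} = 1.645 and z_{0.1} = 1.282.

n = 85 per group

Cohen's d = |M₁ − M₂| / SD_pooled = |32.8 − 31.0| / 4.0 = 1.8 / 4.0 = 0.450.
For two independent groups with equal n: n = 2·((z_{α/2} + z_β) / d)².
z_{α/2} + z_β = 1.645 + 1.282 = 2.927.
n = 2 × (2.927 / 0.450)² = 2 × 6.504² = 2 × 42.31 = 84.6.
Round up to the next whole participant.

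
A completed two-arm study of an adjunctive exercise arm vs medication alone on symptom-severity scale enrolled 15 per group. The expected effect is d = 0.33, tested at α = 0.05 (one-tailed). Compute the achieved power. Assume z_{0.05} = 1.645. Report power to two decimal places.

For two equal groups, power = Φ(d·√(n/2) − z_{α}).
d·√(n/2) = 0.33 × √(15/2) = 0.33 × 2.739 = 0.904.
z_β = 0.904 − 1.645 = -0.741.
Power = Φ(-0.741) = 0.229.

power ≈ 0.23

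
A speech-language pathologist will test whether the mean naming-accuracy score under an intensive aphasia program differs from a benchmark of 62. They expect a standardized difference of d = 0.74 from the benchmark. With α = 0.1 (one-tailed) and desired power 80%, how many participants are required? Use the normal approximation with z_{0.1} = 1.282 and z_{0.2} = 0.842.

For a one-sample test: n = ((z_{α} + z_β) / d)².
z_{α} + z_β = 1.282 + 0.842 = 2.124.
n = (2.124 / 0.74)² = 2.870² = 8.24.
Round up.

n = 9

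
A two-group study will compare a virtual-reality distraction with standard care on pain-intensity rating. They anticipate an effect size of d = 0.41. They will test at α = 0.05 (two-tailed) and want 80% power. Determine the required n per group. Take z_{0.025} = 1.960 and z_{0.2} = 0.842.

n = 94 per group

For two independent groups with equal n: n = 2·((z_{α/2} + z_β) / d)².
z_{α/2} + z_β = 1.960 + 0.842 = 2.802.
n = 2 × (2.802 / 0.41)² = 2 × 6.834² = 2 × 46.71 = 93.4.
Round up to the next whole participant.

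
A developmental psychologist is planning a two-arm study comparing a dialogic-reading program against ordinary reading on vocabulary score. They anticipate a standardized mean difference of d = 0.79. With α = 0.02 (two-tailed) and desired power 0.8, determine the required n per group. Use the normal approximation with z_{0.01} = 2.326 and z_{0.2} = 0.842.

For two independent groups with equal n: n = 2·((z_{α/2} + z_β) / d)².
z_{α/2} + z_β = 2.326 + 0.842 = 3.168.
n = 2 × (3.168 / 0.79)² = 2 × 4.010² = 2 × 16.08 = 32.2.
Round up to the next whole participant.

n = 33 per group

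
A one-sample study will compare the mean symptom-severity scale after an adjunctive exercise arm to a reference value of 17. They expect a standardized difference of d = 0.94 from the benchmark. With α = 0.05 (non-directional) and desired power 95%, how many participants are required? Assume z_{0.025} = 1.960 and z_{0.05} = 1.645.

For a one-sample test: n = ((z_{α/2} + z_β) / d)².
z_{α/2} + z_β = 1.960 + 1.645 = 3.605.
n = (3.605 / 0.94)² = 3.835² = 14.71.
Round up.

n = 15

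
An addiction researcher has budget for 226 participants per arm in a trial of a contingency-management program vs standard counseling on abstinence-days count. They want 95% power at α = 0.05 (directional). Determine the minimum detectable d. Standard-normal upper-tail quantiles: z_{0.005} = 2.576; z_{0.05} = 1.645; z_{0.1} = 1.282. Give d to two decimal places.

For two independent groups of n = 226 each: d_min = (z_{α} + z_β)·√(2/n).
z-sum = 1.645 + 1.645 = 3.290.
d_min = 3.290 × √(2/226) = 3.290 × 0.0941 = 0.309.

d_min ≈ 0.31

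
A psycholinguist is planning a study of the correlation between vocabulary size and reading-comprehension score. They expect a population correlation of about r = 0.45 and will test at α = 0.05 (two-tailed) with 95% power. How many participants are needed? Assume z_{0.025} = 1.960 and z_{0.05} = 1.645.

Fisher's z: C = ½·ln((1+r)/(1−r)) = ½·ln(2.6364) = 0.4847.
n = ((z_{α/2} + z_β)/C)² + 3.
(1.960 + 1.645) / 0.4847 = 3.605 / 0.4847 = 7.438.
n = 7.438² + 3 = 55.32 + 3 = 58.3.
Round up.

n = 59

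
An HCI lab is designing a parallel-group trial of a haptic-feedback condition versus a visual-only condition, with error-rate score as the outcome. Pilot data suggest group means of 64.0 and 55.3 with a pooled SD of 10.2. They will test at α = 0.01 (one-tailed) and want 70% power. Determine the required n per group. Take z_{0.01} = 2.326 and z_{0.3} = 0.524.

Cohen's d = |M₁ − M₂| / SD_pooled = |64.0 − 55.3| / 10.2 = 8.7 / 10.2 = 0.853.
For two independent groups with equal n: n = 2·((z_{α} + z_β) / d)².
z_{α} + z_β = 2.326 + 0.524 = 2.850.
n = 2 × (2.850 / 0.853)² = 2 × 3.341² = 2 × 11.16 = 22.3.
Round up to the next whole participant.

n = 23 per group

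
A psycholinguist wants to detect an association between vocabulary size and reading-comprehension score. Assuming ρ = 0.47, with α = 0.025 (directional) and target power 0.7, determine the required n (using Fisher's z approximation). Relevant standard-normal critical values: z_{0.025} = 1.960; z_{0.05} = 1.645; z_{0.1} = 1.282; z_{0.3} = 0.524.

Fisher's z: C = ½·ln((1+r)/(1−r)) = ½·ln(2.7736) = 0.5101.
n = ((z_{α} + z_β)/C)² + 3.
(1.960 + 0.524) / 0.5101 = 2.484 / 0.5101 = 4.870.
n = 4.870² + 3 = 23.71 + 3 = 26.7.
Round up.

n = 27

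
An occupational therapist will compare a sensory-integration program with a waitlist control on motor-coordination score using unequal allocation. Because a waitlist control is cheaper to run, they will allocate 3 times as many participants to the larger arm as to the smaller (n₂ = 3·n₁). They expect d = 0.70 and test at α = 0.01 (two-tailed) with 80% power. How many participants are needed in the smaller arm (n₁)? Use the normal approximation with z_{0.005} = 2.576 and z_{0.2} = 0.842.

With allocation ratio k = n₂/n₁ = 3, Var(x̄₁−x̄₂) = σ²(1/n₁ + 1/(k·n₁)) = σ²·(k+1)/(k·n₁).
So n₁ = (1 + 1/k)·((z_{α/2} + z_β)/d)² = 1.333 × (3.418/0.70)².
n₁ = 1.333 × 23.84 = 31.8.
Round up: n₁ = 32, giving n₂ = 3 × 32 = 96.

n₁ = 32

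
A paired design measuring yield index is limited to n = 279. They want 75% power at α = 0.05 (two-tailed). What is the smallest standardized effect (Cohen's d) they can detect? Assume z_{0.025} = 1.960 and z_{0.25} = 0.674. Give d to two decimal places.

For a single sample (or paired design) of n = 279: d_min = (z_{α/2} + z_β)/√n.
z-sum = 1.960 + 0.674 = 2.634.
d_min = 2.634 / √279 = 2.634 / 16.703 = 0.158.

d_min ≈ 0.16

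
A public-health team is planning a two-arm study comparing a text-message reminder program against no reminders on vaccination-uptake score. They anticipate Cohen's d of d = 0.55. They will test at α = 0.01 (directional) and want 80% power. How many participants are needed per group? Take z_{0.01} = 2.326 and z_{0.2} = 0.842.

n = 67 per group

For two independent groups with equal n: n = 2·((z_{α} + z_β) / d)².
z_{α} + z_β = 2.326 + 0.842 = 3.168.
n = 2 × (3.168 / 0.55)² = 2 × 5.760² = 2 × 33.18 = 66.4.
Round up to the next whole participant.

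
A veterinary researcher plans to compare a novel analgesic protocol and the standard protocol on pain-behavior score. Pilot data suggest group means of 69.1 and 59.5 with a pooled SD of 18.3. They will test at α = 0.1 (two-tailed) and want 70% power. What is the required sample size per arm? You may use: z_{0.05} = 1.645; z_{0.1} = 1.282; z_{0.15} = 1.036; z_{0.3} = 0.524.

n = 35 per group

Cohen's d = |M₁ − M₂| / SD_pooled = |69.1 − 59.5| / 18.3 = 9.6 / 18.3 = 0.525.
For two independent groups with equal n: n = 2·((z_{α/2} + z_β) / d)².
z_{α/2} + z_β = 1.645 + 0.524 = 2.169.
n = 2 × (2.169 / 0.525)² = 2 × 4.131² = 2 × 17.07 = 34.1.
Round up to the next whole participant.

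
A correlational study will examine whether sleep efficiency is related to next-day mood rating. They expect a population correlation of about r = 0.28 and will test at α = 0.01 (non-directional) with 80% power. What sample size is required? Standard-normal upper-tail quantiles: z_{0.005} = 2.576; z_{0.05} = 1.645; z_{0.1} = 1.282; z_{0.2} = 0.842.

Fisher's z: C = ½·ln((1+r)/(1−r)) = ½·ln(1.7778) = 0.2877.
n = ((z_{α/2} + z_β)/C)² + 3.
(2.576 + 0.842) / 0.2877 = 3.418 / 0.2877 = 11.880.
n = 11.880² + 3 = 141.14 + 3 = 144.1.
Round up.

n = 145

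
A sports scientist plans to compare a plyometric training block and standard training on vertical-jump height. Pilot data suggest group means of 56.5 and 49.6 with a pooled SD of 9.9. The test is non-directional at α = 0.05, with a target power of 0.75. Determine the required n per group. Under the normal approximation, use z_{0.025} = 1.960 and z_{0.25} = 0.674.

Cohen's d = |M₁ − M₂| / SD_pooled = |56.5 − 49.6| / 9.9 = 6.9 / 9.9 = 0.697.
For two independent groups with equal n: n = 2·((z_{α/2} + z_β) / d)².
z_{α/2} + z_β = 1.960 + 0.674 = 2.634.
n = 2 × (2.634 / 0.697)² = 2 × 3.779² = 2 × 14.28 = 28.6.
Round up to the next whole participant.

n = 29 per group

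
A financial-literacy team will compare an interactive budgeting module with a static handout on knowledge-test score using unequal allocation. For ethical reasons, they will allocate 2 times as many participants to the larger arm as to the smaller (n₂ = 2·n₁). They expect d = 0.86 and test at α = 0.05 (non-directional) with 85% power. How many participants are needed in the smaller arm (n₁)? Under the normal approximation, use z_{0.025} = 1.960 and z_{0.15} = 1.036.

With allocation ratio k = n₂/n₁ = 2, Var(x̄₁−x̄₂) = σ²(1/n₁ + 1/(k·n₁)) = σ²·(k+1)/(k·n₁).
So n₁ = (1 + 1/k)·((z_{α/2} + z_β)/d)² = 1.500 × (2.996/0.86)².
n₁ = 1.500 × 12.14 = 18.2.
Round up: n₁ = 19, giving n₂ = 2 × 19 = 38.

n₁ = 19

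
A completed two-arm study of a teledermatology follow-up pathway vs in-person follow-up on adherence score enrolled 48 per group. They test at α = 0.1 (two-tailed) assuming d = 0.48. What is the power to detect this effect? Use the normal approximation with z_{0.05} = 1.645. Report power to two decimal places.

power ≈ 0.76

For two equal groups, power = Φ(d·√(n/2) − z_{α/2}).
d·√(n/2) = 0.48 × √(48/2) = 0.48 × 4.899 = 2.352.
z_β = 2.352 − 1.645 = 0.707.
Power = Φ(0.707) = 0.760.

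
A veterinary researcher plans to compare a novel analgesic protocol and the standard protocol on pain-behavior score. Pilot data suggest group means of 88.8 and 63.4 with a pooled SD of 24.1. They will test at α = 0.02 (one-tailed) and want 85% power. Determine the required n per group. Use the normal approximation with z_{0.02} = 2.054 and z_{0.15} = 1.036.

Cohen's d = |M₁ − M₂| / SD_pooled = |88.8 − 63.4| / 24.1 = 25.4 / 24.1 = 1.054.
For two independent groups with equal n: n = 2·((z_{α} + z_β) / d)².
z_{α} + z_β = 2.054 + 1.036 = 3.090.
n = 2 × (3.090 / 1.054)² = 2 × 2.932² = 2 × 8.59 = 17.2.
Round up to the next whole participant.

n = 18 per group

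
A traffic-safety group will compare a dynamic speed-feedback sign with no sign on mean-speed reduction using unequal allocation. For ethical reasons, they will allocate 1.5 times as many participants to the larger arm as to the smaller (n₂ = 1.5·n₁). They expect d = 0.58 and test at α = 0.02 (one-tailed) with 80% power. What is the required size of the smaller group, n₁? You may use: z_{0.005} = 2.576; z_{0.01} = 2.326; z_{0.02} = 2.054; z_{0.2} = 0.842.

n₁ = 42

With allocation ratio k = n₂/n₁ = 1.5, Var(x̄₁−x̄₂) = σ²(1/n₁ + 1/(k·n₁)) = σ²·(k+1)/(k·n₁).
So n₁ = (1 + 1/k)·((z_{α} + z_β)/d)² = 1.667 × (2.896/0.58)².
n₁ = 1.667 × 24.93 = 41.6.
Round up: n₁ = 42, giving n₂ = 1.5 × 42 = 63.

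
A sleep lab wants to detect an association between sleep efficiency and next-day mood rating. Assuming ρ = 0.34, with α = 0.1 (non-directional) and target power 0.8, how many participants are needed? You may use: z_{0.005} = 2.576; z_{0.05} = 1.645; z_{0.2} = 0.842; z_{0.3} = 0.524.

n = 53

Fisher's z: C = ½·ln((1+r)/(1−r)) = ½·ln(2.0303) = 0.3541.
n = ((z_{α/2} + z_β)/C)² + 3.
(1.645 + 0.842) / 0.3541 = 2.487 / 0.3541 = 7.023.
n = 7.023² + 3 = 49.33 + 3 = 52.3.
Round up.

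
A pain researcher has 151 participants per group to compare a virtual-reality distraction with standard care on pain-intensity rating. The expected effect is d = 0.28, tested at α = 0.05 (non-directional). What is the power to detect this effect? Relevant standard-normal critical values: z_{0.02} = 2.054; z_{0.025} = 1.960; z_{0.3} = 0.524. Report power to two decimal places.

power ≈ 0.68

For two equal groups, power = Φ(d·√(n/2) − z_{α/2}).
d·√(n/2) = 0.28 × √(151/2) = 0.28 × 8.689 = 2.433.
z_β = 2.433 − 1.960 = 0.473.
Power = Φ(0.473) = 0.682.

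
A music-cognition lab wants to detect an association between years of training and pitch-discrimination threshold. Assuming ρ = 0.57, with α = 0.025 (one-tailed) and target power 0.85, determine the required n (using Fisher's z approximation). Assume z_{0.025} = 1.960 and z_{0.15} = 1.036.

n = 25

Fisher's z: C = ½·ln((1+r)/(1−r)) = ½·ln(3.6512) = 0.6475.
n = ((z_{α} + z_β)/C)² + 3.
(1.960 + 1.036) / 0.6475 = 2.996 / 0.6475 = 4.627.
n = 4.627² + 3 = 21.41 + 3 = 24.4.
Round up.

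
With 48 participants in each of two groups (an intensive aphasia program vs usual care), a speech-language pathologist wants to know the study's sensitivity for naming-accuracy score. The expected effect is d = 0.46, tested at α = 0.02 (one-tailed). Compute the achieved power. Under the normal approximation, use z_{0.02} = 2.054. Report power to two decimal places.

For two equal groups, power = Φ(d·√(n/2) − z_{α}).
d·√(n/2) = 0.46 × √(48/2) = 0.46 × 4.899 = 2.254.
z_β = 2.254 − 2.054 = 0.200.
Power = Φ(0.200) = 0.579.

power ≈ 0.58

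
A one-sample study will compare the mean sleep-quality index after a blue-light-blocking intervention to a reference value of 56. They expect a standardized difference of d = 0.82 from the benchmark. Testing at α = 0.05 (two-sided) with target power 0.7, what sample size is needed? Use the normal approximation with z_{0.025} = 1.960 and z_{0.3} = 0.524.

For a one-sample test: n = ((z_{α/2} + z_β) / d)².
z_{α/2} + z_β = 1.960 + 0.524 = 2.484.
n = (2.484 / 0.82)² = 3.029² = 9.18.
Round up.

n = 10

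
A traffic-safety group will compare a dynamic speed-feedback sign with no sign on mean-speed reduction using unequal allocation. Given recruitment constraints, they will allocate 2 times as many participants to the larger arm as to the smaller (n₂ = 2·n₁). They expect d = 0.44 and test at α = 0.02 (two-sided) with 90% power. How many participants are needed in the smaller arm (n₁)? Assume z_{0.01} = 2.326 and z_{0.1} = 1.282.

n₁ = 101

With allocation ratio k = n₂/n₁ = 2, Var(x̄₁−x̄₂) = σ²(1/n₁ + 1/(k·n₁)) = σ²·(k+1)/(k·n₁).
So n₁ = (1 + 1/k)·((z_{α/2} + z_β)/d)² = 1.500 × (3.608/0.44)².
n₁ = 1.500 × 67.24 = 100.9.
Round up: n₁ = 101, giving n₂ = 2 × 101 = 202.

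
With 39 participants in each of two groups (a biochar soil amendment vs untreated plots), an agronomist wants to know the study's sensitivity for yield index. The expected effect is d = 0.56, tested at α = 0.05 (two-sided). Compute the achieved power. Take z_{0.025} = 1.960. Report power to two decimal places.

power ≈ 0.70

For two equal groups, power = Φ(d·√(n/2) − z_{α/2}).
d·√(n/2) = 0.56 × √(39/2) = 0.56 × 4.416 = 2.473.
z_β = 2.473 − 1.960 = 0.513.
Power = Φ(0.513) = 0.696.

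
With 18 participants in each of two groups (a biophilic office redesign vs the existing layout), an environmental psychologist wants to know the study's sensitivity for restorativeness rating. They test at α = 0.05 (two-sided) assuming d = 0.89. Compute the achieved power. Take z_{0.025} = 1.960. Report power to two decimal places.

power ≈ 0.76

For two equal groups, power = Φ(d·√(n/2) − z_{α/2}).
d·√(n/2) = 0.89 × √(18/2) = 0.89 × 3.000 = 2.670.
z_β = 2.670 − 1.960 = 0.710.
Power = Φ(0.710) = 0.761.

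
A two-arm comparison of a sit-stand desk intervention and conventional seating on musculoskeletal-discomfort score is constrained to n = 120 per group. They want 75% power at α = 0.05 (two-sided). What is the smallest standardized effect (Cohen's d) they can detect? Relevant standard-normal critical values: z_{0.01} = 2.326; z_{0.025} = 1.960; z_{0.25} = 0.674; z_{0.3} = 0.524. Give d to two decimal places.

For two independent groups of n = 120 each: d_min = (z_{α/2} + z_β)·√(2/n).
z-sum = 1.960 + 0.674 = 2.634.
d_min = 2.634 × √(2/120) = 2.634 × 0.1291 = 0.340.

d_min ≈ 0.34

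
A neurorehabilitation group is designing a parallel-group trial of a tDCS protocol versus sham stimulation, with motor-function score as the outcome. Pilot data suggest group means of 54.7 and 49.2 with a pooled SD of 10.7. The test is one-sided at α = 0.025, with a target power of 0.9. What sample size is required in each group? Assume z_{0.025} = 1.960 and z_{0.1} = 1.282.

n = 80 per group

Cohen's d = |M₁ − M₂| / SD_pooled = |54.7 − 49.2| / 10.7 = 5.5 / 10.7 = 0.514.
For two independent groups with equal n: n = 2·((z_{α} + z_β) / d)².
z_{α} + z_β = 1.960 + 1.282 = 3.242.
n = 2 × (3.242 / 0.514)² = 2 × 6.307² = 2 × 39.78 = 79.6.
Round up to the next whole participant.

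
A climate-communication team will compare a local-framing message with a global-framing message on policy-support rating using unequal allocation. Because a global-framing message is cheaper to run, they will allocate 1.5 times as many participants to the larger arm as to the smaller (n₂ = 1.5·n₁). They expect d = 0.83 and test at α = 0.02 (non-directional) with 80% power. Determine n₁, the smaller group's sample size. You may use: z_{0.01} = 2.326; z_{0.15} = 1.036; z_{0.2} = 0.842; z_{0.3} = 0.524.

With allocation ratio k = n₂/n₁ = 1.5, Var(x̄₁−x̄₂) = σ²(1/n₁ + 1/(k·n₁)) = σ²·(k+1)/(k·n₁).
So n₁ = (1 + 1/k)·((z_{α/2} + z_β)/d)² = 1.667 × (3.168/0.83)².
n₁ = 1.667 × 14.57 = 24.3.
Round up: n₁ = 25, giving n₂ = ⌈1.5 × 25⌉ = ⌈37.5⌉ = 38.

n₁ = 25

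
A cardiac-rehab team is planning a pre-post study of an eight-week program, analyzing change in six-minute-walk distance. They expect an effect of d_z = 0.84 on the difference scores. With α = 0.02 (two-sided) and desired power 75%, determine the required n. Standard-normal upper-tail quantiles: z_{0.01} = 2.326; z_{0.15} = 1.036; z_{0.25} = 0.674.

For a paired (one-sample on differences) test: n = ((z_{α/2} + z_β) / d)².
z_{α/2} + z_β = 2.326 + 0.674 = 3.000.
n = (3.000 / 0.84)² = 3.571² = 12.76.
Round up.

n = 13 pairs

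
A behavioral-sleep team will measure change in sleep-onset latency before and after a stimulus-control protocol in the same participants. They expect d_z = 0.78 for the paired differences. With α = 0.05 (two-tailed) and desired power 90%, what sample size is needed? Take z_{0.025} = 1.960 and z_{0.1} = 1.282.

For a paired (one-sample on differences) test: n = ((z_{α/2} + z_β) / d)².
z_{α/2} + z_β = 1.960 + 1.282 = 3.242.
n = (3.242 / 0.78)² = 4.156² = 17.28.
Round up.

n = 18 pairs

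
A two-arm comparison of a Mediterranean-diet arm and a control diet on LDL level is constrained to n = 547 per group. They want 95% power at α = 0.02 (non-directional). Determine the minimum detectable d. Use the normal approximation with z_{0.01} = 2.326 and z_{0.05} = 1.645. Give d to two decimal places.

For two independent groups of n = 547 each: d_min = (z_{α/2} + z_β)·√(2/n).
z-sum = 2.326 + 1.645 = 3.971.
d_min = 3.971 × √(2/547) = 3.971 × 0.0605 = 0.240.

d_min ≈ 0.24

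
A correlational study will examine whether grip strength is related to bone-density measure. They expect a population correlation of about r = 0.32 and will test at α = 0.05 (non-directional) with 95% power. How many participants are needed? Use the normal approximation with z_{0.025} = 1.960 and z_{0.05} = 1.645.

n = 122

Fisher's z: C = ½·ln((1+r)/(1−r)) = ½·ln(1.9412) = 0.3316.
n = ((z_{α/2} + z_β)/C)² + 3.
(1.960 + 1.645) / 0.3316 = 3.605 / 0.3316 = 10.872.
n = 10.872² + 3 = 118.19 + 3 = 121.2.
Round up.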